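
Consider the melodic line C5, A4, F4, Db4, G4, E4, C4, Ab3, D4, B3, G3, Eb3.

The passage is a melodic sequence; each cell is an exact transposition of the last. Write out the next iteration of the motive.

Unit = 4 notes; the statements start on C5, G4, D4, moving down a 4th each time.
Statement 4 starts on A3 and keeps the same exact contour: A3 F#3 D3 Bb2.

A3 F#3 D3 Bb2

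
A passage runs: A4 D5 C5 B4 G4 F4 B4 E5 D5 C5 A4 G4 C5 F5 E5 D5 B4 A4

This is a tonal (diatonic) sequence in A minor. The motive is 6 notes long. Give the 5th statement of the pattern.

E5 A5 G5 F5 D5 C5

With a 6-note motive the entries are A4, B4, C5, each up a 2nd from the previous.
Extending up a 2nd: D5 → E5.
Statement 5 starts on E5 and keeps the same diatonic contour: E5 A5 G5 F5 D5 C5.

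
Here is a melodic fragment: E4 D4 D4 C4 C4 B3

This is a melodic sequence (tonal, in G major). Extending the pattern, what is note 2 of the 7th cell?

E3

With 2-note cells, note 2 of each statement runs D4, C4, B3.
Carrying that down a 2nd forward: A3 → G3 → F#3 → E3.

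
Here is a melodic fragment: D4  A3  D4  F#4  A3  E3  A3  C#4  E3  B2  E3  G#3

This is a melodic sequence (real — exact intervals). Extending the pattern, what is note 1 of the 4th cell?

The unit is 4 notes. Position-1 pitches of the 3 shown cells: D4, A3, E3.
One more down a 4th gives B2.

B2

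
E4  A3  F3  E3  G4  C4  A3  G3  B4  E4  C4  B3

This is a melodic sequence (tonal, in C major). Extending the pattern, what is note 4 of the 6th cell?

A4

With 4-note cells, note 4 of each statement runs E3, G3, B3.
Extending up a 3rd: D4 → F4 → A4.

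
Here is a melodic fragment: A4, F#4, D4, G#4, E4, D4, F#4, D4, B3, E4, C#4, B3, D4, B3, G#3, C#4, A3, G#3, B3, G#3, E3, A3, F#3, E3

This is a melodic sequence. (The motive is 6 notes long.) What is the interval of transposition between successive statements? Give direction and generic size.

down a 3rd

Taking 6-note groups, the heads are A4, F#4, D4, B3: the pattern moves down a 3rd.
A4 to F#4 is down a 3rd.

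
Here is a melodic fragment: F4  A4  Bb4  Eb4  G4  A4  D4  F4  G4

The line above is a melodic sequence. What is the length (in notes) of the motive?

9 notes total. Splitting into 3 groups of 3:
F4 A4 Bb4 | Eb4 G4 A4 | D4 F4 G4
Every group is a transposition down a 2nd of the one before; no shorter unit works.

3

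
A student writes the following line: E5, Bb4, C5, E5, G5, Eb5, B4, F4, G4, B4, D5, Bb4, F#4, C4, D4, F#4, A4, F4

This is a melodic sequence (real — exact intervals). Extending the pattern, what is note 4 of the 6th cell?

D#3

With 6-note cells, note 4 of each statement runs E5, B4, F#4.
Carrying that down a 4th forward: C#4 → G#3 → D#3.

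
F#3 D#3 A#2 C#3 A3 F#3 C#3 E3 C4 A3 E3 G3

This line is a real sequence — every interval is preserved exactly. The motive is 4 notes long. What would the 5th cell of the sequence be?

With a 4-note motive the entries are F#3, A3, C4, each up a 3rd from the previous.
Continuing the starts: Eb4 → Gb4.
Statement 5 starts on Gb4 and keeps the same exact contour: Gb4 Eb4 Bb3 Db4.

Gb4 Eb4 Bb3 Db4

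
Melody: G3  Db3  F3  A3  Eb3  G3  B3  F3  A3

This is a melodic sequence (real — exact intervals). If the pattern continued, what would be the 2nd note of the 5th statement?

A3

With 3-note cells, note 2 of each statement runs Db3, Eb3, F3.
Extending up a 2nd: G3 → A3.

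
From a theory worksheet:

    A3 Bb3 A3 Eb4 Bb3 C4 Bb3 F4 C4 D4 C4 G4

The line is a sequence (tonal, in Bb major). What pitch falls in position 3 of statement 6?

F4

With 4-note cells, note 3 of each statement runs A3, Bb3, C4.
Extending up a 2nd: D4 → Eb4 → F4.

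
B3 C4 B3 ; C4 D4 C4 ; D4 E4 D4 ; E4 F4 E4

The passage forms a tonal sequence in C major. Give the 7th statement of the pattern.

A4 B4 A4

Taking 3-note groups, the heads are B3, C4, D4, E4: the pattern moves up a 2nd.
Extending up a 2nd: F4 → G4 → A4.
So cell 7 is A4 B4 A4.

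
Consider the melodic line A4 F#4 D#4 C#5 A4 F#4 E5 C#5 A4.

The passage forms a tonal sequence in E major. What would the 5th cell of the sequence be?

With a 3-note motive the entries are A4, C#5, E5, each up a 3rd from the previous.
Continuing the starts: G#5 → B5.
So cell 5 is B5 G#5 E5.

B5 G#5 E5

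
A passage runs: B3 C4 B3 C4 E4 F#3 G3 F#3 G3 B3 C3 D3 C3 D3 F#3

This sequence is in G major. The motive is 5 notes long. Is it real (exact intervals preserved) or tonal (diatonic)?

Every note is diatonic to G major.
Cell 1 has +1 semitones from note 1 to 2, but cell 3 has +2 — the interval quality changes while the contour stays the same, which is the hallmark of a tonal sequence.

tonal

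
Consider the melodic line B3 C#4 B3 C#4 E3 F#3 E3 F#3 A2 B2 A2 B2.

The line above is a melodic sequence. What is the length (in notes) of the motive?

12 notes total. Splitting into 3 groups of 4:
B3 C#4 B3 C#4 | E3 F#3 E3 F#3 | A2 B2 A2 B2
Every group is a transposition down a 5th of the one before; no shorter unit works.

4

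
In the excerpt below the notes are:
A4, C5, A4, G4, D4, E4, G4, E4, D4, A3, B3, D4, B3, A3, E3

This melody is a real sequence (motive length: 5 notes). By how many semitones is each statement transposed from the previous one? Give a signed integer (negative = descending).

The 5-note cells begin on A4, E4, B3 — each down a 4th from the last.
Counting half-steps from A4 to E4: -5.

-5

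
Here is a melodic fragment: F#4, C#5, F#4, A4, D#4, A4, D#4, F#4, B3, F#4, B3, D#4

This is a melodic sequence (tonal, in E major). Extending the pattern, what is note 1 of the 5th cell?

The unit is 4 notes. Position-1 pitches of the 3 shown cells: F#4, D#4, B3.
Extending down a 3rd: G#3 → E3.

E3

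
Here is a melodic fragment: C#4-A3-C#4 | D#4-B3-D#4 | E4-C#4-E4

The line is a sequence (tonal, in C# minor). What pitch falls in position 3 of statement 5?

The unit is 3 notes. Position-3 pitches of the 3 shown cells: C#4, D#4, E4.
Each moves up a 2nd. Continuing: F#4 → G#4.

G#4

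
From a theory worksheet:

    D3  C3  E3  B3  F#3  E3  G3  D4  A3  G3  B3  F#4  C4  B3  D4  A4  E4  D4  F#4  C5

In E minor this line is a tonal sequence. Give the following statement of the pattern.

With a 4-note motive the entries are D3, F#3, A3, C4, E4, each up a 3rd from the previous.
So cell 6 is G4 F#4 A4 E5.

G4 F#4 A4 E5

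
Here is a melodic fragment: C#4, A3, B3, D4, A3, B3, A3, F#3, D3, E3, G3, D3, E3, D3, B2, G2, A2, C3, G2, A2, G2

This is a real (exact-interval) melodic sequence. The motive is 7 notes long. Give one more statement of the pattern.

Unit = 7 notes; the statements start on C#4, F#3, B2, moving down a 5th each time.
From E2 the exact shape gives E2 C2 D2 F2 C2 D2 C2.

E2 C2 D2 F2 C2 D2 C2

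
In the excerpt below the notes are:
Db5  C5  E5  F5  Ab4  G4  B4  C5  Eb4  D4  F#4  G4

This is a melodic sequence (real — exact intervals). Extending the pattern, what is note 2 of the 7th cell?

Grouping in 4s, the 2nd note of each cell is C5, G4, D4.
Extending down a 4th: A3 → E3 → B2 → F#2.

F#2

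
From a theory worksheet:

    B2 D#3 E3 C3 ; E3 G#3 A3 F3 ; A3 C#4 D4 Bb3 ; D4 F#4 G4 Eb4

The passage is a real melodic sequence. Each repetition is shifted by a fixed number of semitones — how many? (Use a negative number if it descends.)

With a 4-note motive the entries are B2, E3, A3, D4, each up a 4th from the previous.
Counting half-steps from B2 to E3: 5.

5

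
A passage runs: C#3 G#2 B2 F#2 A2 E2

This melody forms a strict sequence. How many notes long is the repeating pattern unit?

2

Try groups of 2 (3 cells in 6 notes):
C#3 G#2 | B2 F#2 | A2 E2
Each cell is the previous one down a 2nd — so the unit is 2 notes.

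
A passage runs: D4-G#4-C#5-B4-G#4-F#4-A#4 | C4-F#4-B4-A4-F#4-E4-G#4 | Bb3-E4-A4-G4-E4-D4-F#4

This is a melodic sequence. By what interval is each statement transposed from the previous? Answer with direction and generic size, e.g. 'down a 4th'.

down a 2nd

The 7-note cells begin on D4, C4, Bb3 — each down a 2nd from the last.
D4 to C4 is down a 2nd.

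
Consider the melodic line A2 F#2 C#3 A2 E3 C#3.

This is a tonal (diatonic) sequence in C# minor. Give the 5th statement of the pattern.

B3 G#3

With a 2-note motive the entries are A2, C#3, E3, each up a 3rd from the previous.
Continuing the starts: G#3 → B3.
From B3 the diatonic shape gives B3 G#3.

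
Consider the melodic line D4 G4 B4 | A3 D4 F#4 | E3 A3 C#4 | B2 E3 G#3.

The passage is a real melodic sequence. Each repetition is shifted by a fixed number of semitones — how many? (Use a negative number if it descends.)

-5

Taking 3-note groups, the heads are D4, A3, E3, B2: the pattern moves down a 4th.
Counting half-steps from D4 to A3: -5.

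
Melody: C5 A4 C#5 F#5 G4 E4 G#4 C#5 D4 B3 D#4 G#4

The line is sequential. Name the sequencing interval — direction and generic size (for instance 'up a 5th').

down a 4th

Taking 4-note groups, the heads are C5, G4, D4: the pattern moves down a 4th.
C5 to G4 is down a 4th.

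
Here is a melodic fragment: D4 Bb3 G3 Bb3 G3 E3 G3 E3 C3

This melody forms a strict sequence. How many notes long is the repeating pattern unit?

3

There are 9 notes; a 3-note unit gives 3 cells:
D4 Bb3 G3 | Bb3 G3 E3 | G3 E3 C3
Every group is a transposition down a 3rd of the one before; no shorter unit works.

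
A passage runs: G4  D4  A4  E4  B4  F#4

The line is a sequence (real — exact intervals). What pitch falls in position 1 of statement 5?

The unit is 2 notes. Position-1 pitches of the 3 shown cells: G4, A4, B4.
Extending up a 2nd: C#5 → D#5.

D#5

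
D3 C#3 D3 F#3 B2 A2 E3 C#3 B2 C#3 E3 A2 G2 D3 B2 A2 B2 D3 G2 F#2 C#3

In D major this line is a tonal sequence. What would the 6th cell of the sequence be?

F#2 E2 F#2 A2 D2 C#2 G2

Taking 7-note groups, the heads are D3, C#3, B2: the pattern moves down a 2nd.
Continuing the starts: A2 → G2 → F#2.
From F#2 the diatonic shape gives F#2 E2 F#2 A2 D2 C#2 G2.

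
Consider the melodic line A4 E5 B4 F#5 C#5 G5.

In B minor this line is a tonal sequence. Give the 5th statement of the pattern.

With a 2-note motive the entries are A4, B4, C#5, each up a 2nd from the previous.
Extending up a 2nd: D5 → E5.
Statement 5 starts on E5 and keeps the same diatonic contour: E5 B5.

E5 B5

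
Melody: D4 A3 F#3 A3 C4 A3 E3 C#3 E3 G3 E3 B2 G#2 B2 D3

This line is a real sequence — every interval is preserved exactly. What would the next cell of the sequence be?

B2 F#2 D#2 F#2 A2

With a 5-note motive the entries are D4, A3, E3, each down a 4th from the previous.
So cell 4 is B2 F#2 D#2 F#2 A2.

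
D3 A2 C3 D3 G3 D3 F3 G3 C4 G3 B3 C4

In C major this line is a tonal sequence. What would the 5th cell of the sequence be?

Unit = 4 notes; the statements start on D3, G3, C4, moving up a 4th each time.
Continuing the starts: F4 → B4.
So cell 5 is B4 F4 A4 B4.

B4 F4 A4 B4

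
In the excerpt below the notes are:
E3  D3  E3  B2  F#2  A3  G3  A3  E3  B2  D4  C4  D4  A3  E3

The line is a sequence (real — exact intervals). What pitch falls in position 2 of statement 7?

Grouping in 5s, the 2nd note of each cell is D3, G3, C4.
Each moves up a 4th. Continuing: F4 → Bb4 → Eb5 → Ab5.

Ab5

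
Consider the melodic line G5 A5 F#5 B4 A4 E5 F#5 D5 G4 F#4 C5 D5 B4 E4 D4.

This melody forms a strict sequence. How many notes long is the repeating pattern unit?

5

15 notes total. Splitting into 3 groups of 5:
G5 A5 F#5 B4 A4 | E5 F#5 D5 G4 F#4 | C5 D5 B4 E4 D4
That's a consistent down a 3rd shift per cell, and no other grouping gives one.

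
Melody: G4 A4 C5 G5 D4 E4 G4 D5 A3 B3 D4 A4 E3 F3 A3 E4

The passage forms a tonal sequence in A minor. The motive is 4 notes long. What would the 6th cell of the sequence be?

Taking 4-note groups, the heads are G4, D4, A3, E3: the pattern moves down a 4th.
Extending down a 4th: B2 → F2.
From F2 the diatonic shape gives F2 G2 B2 F3.

F2 G2 B2 F3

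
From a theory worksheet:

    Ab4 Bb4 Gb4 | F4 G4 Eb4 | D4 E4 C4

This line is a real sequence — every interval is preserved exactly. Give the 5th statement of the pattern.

Unit = 3 notes; the statements start on Ab4, F4, D4, moving down a 3rd each time.
Carrying on: B3 → G#3.
From G#3 the exact shape gives G#3 A#3 F#3.

G#3 A#3 F#3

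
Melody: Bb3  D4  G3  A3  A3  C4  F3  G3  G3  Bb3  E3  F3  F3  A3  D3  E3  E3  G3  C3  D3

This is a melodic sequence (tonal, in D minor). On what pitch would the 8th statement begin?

Bb2

With a 4-note motive the entries are Bb3, A3, G3, F3, E3, each down a 2nd from the previous.
Extending the heads down a 2nd: D3 → C3 → Bb2.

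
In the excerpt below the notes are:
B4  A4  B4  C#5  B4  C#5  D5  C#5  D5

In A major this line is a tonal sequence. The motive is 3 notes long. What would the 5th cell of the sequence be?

F#5 E5 F#5

With a 3-note motive the entries are B4, C#5, D5, each up a 2nd from the previous.
Carrying on: E5 → F#5.
Statement 5 starts on F#5 and keeps the same diatonic contour: F#5 E5 F#5.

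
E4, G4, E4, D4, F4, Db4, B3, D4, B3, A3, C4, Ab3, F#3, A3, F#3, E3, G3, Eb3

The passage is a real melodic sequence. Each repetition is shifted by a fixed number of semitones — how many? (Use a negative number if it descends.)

With a 6-note motive the entries are E4, B3, F#3, each down a 4th from the previous.
Counting half-steps from E4 to B3: -5.

-5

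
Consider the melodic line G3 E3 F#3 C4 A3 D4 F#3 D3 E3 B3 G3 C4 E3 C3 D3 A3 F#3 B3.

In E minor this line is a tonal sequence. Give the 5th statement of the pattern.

The 6-note cells begin on G3, F#3, E3 — each down a 2nd from the last.
Continuing the starts: D3 → C3.
From C3 the diatonic shape gives C3 A2 B2 F#3 D3 G3.

C3 A2 B2 F#3 D3 G3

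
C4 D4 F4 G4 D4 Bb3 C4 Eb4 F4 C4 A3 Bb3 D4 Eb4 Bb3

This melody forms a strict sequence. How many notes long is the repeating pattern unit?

5

Try groups of 5 (3 cells in 15 notes):
C4 D4 F4 G4 D4 | Bb3 C4 Eb4 F4 C4 | A3 Bb3 D4 Eb4 Bb3
Every group is a transposition down a 2nd of the one before; no shorter unit works.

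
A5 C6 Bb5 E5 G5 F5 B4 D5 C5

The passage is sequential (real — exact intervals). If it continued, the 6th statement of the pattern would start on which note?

G#3

Unit = 3 notes; the statements start on A5, E5, B4, moving down a 4th each time.
Extending the heads down a 4th: F#4 → C#4 → G#3.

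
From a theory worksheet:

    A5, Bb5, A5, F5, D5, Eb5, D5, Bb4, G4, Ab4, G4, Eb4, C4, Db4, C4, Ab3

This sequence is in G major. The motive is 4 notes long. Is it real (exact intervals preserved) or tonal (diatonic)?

real

Each cell has the same semitone pattern (1, -1, -4) — intervals are preserved exactly.
And Bb5 lies outside G major, so the sequence is real rather than tonal.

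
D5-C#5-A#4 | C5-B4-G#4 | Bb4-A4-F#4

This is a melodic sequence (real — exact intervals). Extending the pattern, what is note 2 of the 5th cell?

Grouping in 3s, the 2nd note of each cell is C#5, B4, A4.
Each moves down a 2nd. Continuing: G4 → F4.

F4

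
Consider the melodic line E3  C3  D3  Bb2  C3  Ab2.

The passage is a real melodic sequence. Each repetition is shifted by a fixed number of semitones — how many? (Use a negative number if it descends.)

The 2-note cells begin on E3, D3, C3 — each down a 2nd from the last.
Counting half-steps from E3 to D3: -2.

-2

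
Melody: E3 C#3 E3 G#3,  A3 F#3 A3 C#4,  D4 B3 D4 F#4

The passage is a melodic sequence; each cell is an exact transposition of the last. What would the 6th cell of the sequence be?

F5 D5 F5 A5

Unit = 4 notes; the statements start on E3, A3, D4, moving up a 4th each time.
Carrying on: G4 → C5 → F5.
So cell 6 is F5 D5 F5 A5.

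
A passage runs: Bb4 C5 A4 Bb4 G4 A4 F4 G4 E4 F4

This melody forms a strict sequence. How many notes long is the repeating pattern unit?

10 notes total. Splitting into 5 groups of 2:
Bb4 C5 | A4 Bb4 | G4 A4 | F4 G4 | E4 F4
That's a consistent down a 2nd shift per cell, and no other grouping gives one.

2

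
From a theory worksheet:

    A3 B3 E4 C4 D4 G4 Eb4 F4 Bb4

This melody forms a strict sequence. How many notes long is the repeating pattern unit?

There are 9 notes; a 3-note unit gives 3 cells:
A3 B3 E4 | C4 D4 G4 | Eb4 F4 Bb4
Each cell is the previous one up a 3rd — so the unit is 3 notes.

3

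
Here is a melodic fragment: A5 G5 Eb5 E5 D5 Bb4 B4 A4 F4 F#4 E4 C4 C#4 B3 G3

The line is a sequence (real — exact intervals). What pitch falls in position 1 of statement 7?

With 3-note cells, note 1 of each statement runs A5, E5, B4, F#4, C#4.
Carrying that down a 4th forward: G#3 → D#3.

D#3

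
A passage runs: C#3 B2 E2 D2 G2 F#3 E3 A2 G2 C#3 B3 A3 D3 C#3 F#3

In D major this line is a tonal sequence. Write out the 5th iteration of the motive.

Taking 5-note groups, the heads are C#3, F#3, B3: the pattern moves up a 4th.
Carrying on: E4 → A4.
So cell 5 is A4 G4 C#4 B3 E4.

A4 G4 C#4 B3 E4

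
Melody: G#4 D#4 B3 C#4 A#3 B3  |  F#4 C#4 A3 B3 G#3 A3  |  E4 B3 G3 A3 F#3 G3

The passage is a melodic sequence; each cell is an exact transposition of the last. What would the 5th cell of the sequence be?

C4 G3 Eb3 F3 D3 Eb3

The 6-note cells begin on G#4, F#4, E4 — each down a 2nd from the last.
Extending down a 2nd: D4 → C4.
From C4 the exact shape gives C4 G3 Eb3 F3 D3 Eb3.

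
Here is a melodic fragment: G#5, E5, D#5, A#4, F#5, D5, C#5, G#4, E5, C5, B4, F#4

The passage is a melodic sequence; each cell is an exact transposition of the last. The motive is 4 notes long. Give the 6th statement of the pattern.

Bb4 Gb4 F4 C4

Taking 4-note groups, the heads are G#5, F#5, E5: the pattern moves down a 2nd.
Continuing the starts: D5 → C5 → Bb4.
So cell 6 is Bb4 Gb4 F4 C4.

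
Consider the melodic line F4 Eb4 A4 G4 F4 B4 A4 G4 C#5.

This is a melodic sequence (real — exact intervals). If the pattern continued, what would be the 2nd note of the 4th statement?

With 3-note cells, note 2 of each statement runs Eb4, F4, G4.
Each moves up a 2nd; the next is A4.

A4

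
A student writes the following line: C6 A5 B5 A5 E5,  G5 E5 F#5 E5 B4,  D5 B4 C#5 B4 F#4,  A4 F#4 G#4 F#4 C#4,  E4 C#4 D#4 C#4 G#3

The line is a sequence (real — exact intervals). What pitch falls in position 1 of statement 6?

With 5-note cells, note 1 of each statement runs C6, G5, D5, A4, E4.
One more down a 4th gives B3.

B3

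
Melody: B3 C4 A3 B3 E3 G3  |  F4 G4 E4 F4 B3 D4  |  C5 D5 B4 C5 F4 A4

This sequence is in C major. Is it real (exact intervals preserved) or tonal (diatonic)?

Every note is diatonic to C major.
Cell 1 has +1 semitones from note 1 to 2, but cell 2 has +2 — the interval quality changes while the contour stays the same, which is the hallmark of a tonal sequence.

tonal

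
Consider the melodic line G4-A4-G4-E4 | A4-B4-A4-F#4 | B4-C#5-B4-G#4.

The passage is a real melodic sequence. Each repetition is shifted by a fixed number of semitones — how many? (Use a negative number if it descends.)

2

Unit = 4 notes; the statements start on G4, A4, B4, moving up a 2nd each time.
G4 to A4 spans +2 semitones.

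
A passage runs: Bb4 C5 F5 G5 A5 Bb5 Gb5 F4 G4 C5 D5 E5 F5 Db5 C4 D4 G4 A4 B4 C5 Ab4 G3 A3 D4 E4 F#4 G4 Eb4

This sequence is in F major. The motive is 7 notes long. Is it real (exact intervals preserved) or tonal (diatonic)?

Each cell has the same semitone pattern (2, 5, 2, 2, 1, -4) — intervals are preserved exactly.
And Gb5 lies outside F major, so the sequence is real rather than tonal.

real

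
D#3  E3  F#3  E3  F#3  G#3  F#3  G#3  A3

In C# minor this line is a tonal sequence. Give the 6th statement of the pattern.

B3 C#4 D#4

With a 3-note motive the entries are D#3, E3, F#3, each up a 2nd from the previous.
Extending up a 2nd: G#3 → A3 → B3.
From B3 the diatonic shape gives B3 C#4 D#4.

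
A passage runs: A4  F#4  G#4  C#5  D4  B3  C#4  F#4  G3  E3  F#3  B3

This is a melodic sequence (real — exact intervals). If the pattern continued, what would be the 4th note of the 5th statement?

A2

The unit is 4 notes. Position-4 pitches of the 3 shown cells: C#5, F#4, B3.
Carrying that down a 5th forward: E3 → A2.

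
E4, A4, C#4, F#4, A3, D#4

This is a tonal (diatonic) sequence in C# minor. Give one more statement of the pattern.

F#3 B3

With a 2-note motive the entries are E4, C#4, A3, each down a 3rd from the previous.
Statement 4 starts on F#3 and keeps the same diatonic contour: F#3 B3.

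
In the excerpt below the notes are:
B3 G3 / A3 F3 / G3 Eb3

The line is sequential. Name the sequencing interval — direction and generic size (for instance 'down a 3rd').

Taking 2-note groups, the heads are B3, A3, G3: the pattern moves down a 2nd.
From B3 to A3: down a 2nd.

down a 2nd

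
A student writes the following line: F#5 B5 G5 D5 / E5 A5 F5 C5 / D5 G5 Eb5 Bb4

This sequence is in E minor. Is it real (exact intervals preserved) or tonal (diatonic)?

Each cell has the same semitone pattern (5, -4, -5) — intervals are preserved exactly.
And F5 lies outside E minor, so the sequence is real rather than tonal.

real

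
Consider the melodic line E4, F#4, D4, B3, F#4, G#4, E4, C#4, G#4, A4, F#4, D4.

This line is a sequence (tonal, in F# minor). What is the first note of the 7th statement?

D5

The 4-note cells begin on E4, F#4, G#4 — each up a 2nd from the last.
Continuing: A4 → B4 → C#5 → D5. Statement 7 starts on D5.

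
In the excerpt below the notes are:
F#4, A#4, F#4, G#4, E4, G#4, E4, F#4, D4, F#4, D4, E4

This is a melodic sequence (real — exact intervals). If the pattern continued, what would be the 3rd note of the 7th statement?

Gb3

Grouping in 4s, the 3rd note of each cell is F#4, E4, D4.
Each moves down a 2nd. Continuing: C4 → Bb3 → Ab3 → Gb3.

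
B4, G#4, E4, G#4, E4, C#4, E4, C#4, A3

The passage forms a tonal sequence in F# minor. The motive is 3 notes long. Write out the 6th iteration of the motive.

F#3 D3 B2

Taking 3-note groups, the heads are B4, G#4, E4: the pattern moves down a 3rd.
Carrying on: C#4 → A3 → F#3.
So cell 6 is F#3 D3 B2.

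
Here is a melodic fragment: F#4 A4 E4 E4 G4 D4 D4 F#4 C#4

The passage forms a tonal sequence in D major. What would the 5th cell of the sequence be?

B3 D4 A3

Taking 3-note groups, the heads are F#4, E4, D4: the pattern moves down a 2nd.
Extending down a 2nd: C#4 → B3.
Statement 5 starts on B3 and keeps the same diatonic contour: B3 D4 A3.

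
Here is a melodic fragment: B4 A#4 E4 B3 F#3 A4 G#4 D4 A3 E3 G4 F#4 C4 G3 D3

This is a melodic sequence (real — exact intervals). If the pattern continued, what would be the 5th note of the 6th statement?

With 5-note cells, note 5 of each statement runs F#3, E3, D3.
Carrying that down a 2nd forward: C3 → Bb2 → Ab2.

Ab2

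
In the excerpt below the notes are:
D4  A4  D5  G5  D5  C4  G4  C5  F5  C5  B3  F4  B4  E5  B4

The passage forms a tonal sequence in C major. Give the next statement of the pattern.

A3 E4 A4 D5 A4

Taking 5-note groups, the heads are D4, C4, B3: the pattern moves down a 2nd.
So cell 4 is A3 E4 A4 D5 A4.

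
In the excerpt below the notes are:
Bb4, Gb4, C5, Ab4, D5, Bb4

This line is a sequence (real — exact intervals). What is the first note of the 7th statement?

With a 2-note motive the entries are Bb4, C5, D5, each up a 2nd from the previous.
Continuing: E5 → F#5 → G#5 → A#5. Statement 7 starts on A#5.

A#5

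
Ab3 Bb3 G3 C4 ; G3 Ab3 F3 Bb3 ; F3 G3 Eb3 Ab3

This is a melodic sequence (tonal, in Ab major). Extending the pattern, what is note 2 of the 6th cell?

Db3

With 4-note cells, note 2 of each statement runs Bb3, Ab3, G3.
Each moves down a 2nd. Continuing: F3 → Eb3 → Db3.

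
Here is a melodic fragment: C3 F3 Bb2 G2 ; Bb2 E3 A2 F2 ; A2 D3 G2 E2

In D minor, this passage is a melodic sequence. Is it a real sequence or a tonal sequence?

tonal

Every note is diatonic to D minor.
Cell 1 has +5 semitones from note 1 to 2, but cell 2 has +6 — the interval quality changes while the contour stays the same, which is the hallmark of a tonal sequence.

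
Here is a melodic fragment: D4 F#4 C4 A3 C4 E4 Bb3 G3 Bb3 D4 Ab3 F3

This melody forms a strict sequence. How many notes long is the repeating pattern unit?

4

12 notes total. Splitting into 3 groups of 4:
D4 F#4 C4 A3 | C4 E4 Bb3 G3 | Bb3 D4 Ab3 F3
That's a consistent down a 2nd shift per cell, and no other grouping gives one.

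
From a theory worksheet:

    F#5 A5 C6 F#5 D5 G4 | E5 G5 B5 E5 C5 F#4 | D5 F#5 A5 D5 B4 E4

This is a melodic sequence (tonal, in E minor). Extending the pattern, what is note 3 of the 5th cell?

Grouping in 6s, the 3rd note of each cell is C6, B5, A5.
Extending down a 2nd: G5 → F#5.

F#5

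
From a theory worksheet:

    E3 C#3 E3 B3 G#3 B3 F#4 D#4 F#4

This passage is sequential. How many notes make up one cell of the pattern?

Try groups of 3 (3 cells in 9 notes):
E3 C#3 E3 | B3 G#3 B3 | F#4 D#4 F#4
Each cell is the previous one up a 5th — so the unit is 3 notes.

3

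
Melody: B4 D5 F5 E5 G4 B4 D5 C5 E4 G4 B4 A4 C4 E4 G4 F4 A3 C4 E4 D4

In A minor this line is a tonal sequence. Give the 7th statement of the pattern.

D3 F3 A3 G3

The 4-note cells begin on B4, G4, E4, C4, A3 — each down a 3rd from the last.
Extending down a 3rd: F3 → D3.
From D3 the diatonic shape gives D3 F3 A3 G3.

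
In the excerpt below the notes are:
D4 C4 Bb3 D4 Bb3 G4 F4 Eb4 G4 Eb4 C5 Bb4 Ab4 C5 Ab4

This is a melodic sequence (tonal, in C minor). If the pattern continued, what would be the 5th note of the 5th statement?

G5

The unit is 5 notes. Position-5 pitches of the 3 shown cells: Bb3, Eb4, Ab4.
Extending up a 4th: D5 → G5.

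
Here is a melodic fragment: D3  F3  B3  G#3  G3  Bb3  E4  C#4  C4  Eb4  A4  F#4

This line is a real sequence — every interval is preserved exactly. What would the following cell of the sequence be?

Taking 4-note groups, the heads are D3, G3, C4: the pattern moves up a 4th.
Statement 4 starts on F4 and keeps the same exact contour: F4 Ab4 D5 B4.

F4 Ab4 D5 B4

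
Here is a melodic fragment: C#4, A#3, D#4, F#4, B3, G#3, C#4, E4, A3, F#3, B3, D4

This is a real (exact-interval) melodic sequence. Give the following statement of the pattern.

G3 E3 A3 C4

With a 4-note motive the entries are C#4, B3, A3, each down a 2nd from the previous.
From G3 the exact shape gives G3 E3 A3 C4.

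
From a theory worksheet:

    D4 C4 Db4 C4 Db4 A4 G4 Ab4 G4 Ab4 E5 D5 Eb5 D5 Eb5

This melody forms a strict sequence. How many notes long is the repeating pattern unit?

5

Try groups of 5 (3 cells in 15 notes):
D4 C4 Db4 C4 Db4 | A4 G4 Ab4 G4 Ab4 | E5 D5 Eb5 D5 Eb5
That's a consistent up a 5th shift per cell, and no other grouping gives one.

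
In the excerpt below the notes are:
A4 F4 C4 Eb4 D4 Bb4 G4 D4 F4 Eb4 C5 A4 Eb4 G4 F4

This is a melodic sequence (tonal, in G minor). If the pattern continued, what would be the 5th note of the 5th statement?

The unit is 5 notes. Position-5 pitches of the 3 shown cells: D4, Eb4, F4.
Extending up a 2nd: G4 → A4.

A4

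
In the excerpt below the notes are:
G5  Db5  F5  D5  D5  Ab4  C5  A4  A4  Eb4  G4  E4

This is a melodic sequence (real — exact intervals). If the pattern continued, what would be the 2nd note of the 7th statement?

With 4-note cells, note 2 of each statement runs Db5, Ab4, Eb4.
Extending down a 4th: Bb3 → F3 → C3 → G2.

G2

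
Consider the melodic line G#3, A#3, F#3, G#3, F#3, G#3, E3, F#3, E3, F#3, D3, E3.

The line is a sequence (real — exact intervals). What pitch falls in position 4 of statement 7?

Ab2

Grouping in 4s, the 4th note of each cell is G#3, F#3, E3.
Extending down a 2nd: D3 → C3 → Bb2 → Ab2.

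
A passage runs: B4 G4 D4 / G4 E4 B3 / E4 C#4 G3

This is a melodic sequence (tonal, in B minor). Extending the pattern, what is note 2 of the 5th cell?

The unit is 3 notes. Position-2 pitches of the 3 shown cells: G4, E4, C#4.
Each moves down a 3rd. Continuing: A3 → F#3.

F#3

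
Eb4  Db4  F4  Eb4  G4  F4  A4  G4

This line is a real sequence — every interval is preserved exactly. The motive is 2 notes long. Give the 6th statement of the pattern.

C#5 B4

The 2-note cells begin on Eb4, F4, G4, A4 — each up a 2nd from the last.
Continuing the starts: B4 → C#5.
From C#5 the exact shape gives C#5 B4.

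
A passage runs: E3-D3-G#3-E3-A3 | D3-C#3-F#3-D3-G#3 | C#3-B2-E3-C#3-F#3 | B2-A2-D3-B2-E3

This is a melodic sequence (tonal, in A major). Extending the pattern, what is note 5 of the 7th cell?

With 5-note cells, note 5 of each statement runs A3, G#3, F#3, E3.
Carrying that down a 2nd forward: D3 → C#3 → B2.

B2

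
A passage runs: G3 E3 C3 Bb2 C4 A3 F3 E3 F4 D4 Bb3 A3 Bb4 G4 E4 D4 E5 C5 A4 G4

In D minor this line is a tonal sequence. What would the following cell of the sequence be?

Taking 4-note groups, the heads are G3, C4, F4, Bb4, E5: the pattern moves up a 4th.
So cell 6 is A5 F5 D5 C5.

A5 F5 D5 C5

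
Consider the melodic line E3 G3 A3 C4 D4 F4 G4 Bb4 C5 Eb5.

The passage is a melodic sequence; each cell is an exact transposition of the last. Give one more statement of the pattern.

The 2-note cells begin on E3, A3, D4, G4, C5 — each up a 4th from the last.
Statement 6 starts on F5 and keeps the same exact contour: F5 Ab5.

F5 Ab5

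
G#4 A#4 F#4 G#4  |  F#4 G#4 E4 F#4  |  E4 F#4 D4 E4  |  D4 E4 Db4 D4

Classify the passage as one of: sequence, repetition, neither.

Note 3 of cell 4 is Db4; if this were a sequence it would be C4. No unit length gives a consistent transposition pattern.

neither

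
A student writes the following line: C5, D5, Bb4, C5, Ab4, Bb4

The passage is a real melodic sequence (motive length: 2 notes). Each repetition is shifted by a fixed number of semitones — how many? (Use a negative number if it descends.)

The 2-note cells begin on C5, Bb4, Ab4 — each down a 2nd from the last.
C5 to Bb4 spans -2 semitones.

-2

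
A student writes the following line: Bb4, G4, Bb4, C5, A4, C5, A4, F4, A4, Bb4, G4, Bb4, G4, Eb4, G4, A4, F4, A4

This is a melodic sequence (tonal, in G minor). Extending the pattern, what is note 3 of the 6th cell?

D4

With 6-note cells, note 3 of each statement runs Bb4, A4, G4.
Each moves down a 2nd. Continuing: F4 → Eb4 → D4.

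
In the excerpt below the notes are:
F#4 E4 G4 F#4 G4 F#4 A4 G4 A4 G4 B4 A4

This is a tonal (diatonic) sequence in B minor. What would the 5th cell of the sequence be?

With a 4-note motive the entries are F#4, G4, A4, each up a 2nd from the previous.
Continuing the starts: B4 → C#5.
So cell 5 is C#5 B4 D5 C#5.

C#5 B4 D5 C#5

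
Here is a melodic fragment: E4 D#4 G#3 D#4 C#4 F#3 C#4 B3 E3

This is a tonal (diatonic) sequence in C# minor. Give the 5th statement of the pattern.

A3 G#3 C#3

With a 3-note motive the entries are E4, D#4, C#4, each down a 2nd from the previous.
Extending down a 2nd: B3 → A3.
From A3 the diatonic shape gives A3 G#3 C#3.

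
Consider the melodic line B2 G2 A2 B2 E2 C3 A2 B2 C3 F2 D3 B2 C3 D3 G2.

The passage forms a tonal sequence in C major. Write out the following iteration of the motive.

E3 C3 D3 E3 A2

The 5-note cells begin on B2, C3, D3 — each up a 2nd from the last.
From E3 the diatonic shape gives E3 C3 D3 E3 A2.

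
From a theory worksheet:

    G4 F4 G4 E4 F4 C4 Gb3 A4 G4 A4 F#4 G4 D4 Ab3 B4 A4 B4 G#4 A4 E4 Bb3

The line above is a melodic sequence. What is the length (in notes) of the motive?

21 notes total. Splitting into 3 groups of 7:
G4 F4 G4 E4 F4 C4 Gb3 | A4 G4 A4 F#4 G4 D4 Ab3 | B4 A4 B4 G#4 A4 E4 Bb3
Each cell is the previous one up a 2nd — so the unit is 7 notes.

7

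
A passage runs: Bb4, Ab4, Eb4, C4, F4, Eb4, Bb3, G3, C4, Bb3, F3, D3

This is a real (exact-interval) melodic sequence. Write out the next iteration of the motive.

G3 F3 C3 A2

With a 4-note motive the entries are Bb4, F4, C4, each down a 4th from the previous.
From G3 the exact shape gives G3 F3 C3 A2.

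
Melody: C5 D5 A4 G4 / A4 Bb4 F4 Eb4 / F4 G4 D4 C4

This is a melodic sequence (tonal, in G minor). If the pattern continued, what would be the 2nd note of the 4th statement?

Eb4

With 4-note cells, note 2 of each statement runs D5, Bb4, G4.
One more down a 3rd gives Eb4.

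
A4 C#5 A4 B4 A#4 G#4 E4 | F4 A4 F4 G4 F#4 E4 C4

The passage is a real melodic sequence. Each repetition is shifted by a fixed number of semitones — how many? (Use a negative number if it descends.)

With a 7-note motive the entries are A4, F4, each down a 3rd from the previous.
A4 to F4 spans -4 semitones.

-4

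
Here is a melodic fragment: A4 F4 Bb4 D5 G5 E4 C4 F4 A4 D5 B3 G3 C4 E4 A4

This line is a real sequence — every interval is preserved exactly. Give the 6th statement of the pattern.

G#2 E2 A2 C#3 F#3

With a 5-note motive the entries are A4, E4, B3, each down a 4th from the previous.
Continuing the starts: F#3 → C#3 → G#2.
Statement 6 starts on G#2 and keeps the same exact contour: G#2 E2 A2 C#3 F#3.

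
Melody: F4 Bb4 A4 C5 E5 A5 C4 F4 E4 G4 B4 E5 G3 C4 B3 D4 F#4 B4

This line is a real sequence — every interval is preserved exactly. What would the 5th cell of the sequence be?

A2 D3 C#3 E3 G#3 C#4

With a 6-note motive the entries are F4, C4, G3, each down a 4th from the previous.
Continuing the starts: D3 → A2.
So cell 5 is A2 D3 C#3 E3 G#3 C#4.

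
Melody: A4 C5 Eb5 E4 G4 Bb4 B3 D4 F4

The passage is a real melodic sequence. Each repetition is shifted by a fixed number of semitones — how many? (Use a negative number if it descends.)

-5

The 3-note cells begin on A4, E4, B3 — each down a 4th from the last.
A4 to E4 spans -5 semitones.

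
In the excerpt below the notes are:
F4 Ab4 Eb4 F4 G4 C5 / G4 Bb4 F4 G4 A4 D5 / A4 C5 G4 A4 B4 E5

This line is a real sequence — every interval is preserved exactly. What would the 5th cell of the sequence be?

C#5 E5 B4 C#5 D#5 G#5

Taking 6-note groups, the heads are F4, G4, A4: the pattern moves up a 2nd.
Carrying on: B4 → C#5.
Statement 5 starts on C#5 and keeps the same exact contour: C#5 E5 B4 C#5 D#5 G#5.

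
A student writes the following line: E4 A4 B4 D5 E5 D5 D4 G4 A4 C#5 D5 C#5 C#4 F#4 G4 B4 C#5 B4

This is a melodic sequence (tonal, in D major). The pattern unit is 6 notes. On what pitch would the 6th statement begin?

Unit = 6 notes; the statements start on E4, D4, C#4, moving down a 2nd each time.
Extending the heads down a 2nd: B3 → A3 → G3.

G3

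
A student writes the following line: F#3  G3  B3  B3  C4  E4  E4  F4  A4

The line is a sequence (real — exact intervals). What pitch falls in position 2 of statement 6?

The unit is 3 notes. Position-2 pitches of the 3 shown cells: G3, C4, F4.
Each moves up a 4th. Continuing: Bb4 → Eb5 → Ab5.

Ab5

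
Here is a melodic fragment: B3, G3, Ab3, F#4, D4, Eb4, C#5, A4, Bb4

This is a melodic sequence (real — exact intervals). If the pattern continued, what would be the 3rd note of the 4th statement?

F5

With 3-note cells, note 3 of each statement runs Ab3, Eb4, Bb4.
One more up a 5th gives F5.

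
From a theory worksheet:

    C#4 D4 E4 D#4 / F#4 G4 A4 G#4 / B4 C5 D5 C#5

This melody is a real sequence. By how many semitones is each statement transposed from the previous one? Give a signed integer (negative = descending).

The 4-note cells begin on C#4, F#4, B4 — each up a 4th from the last.
Counting half-steps from C#4 to F#4: 5.

5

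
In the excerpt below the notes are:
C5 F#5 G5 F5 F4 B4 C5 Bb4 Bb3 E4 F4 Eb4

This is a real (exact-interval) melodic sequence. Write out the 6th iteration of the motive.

Db2 G2 Ab2 Gb2

Unit = 4 notes; the statements start on C5, F4, Bb3, moving down a 5th each time.
Continuing the starts: Eb3 → Ab2 → Db2.
From Db2 the exact shape gives Db2 G2 Ab2 Gb2.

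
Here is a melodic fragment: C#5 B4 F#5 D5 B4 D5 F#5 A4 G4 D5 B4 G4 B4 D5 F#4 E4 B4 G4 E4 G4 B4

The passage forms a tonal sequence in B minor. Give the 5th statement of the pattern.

B3 A3 E4 C#4 A3 C#4 E4

The 7-note cells begin on C#5, A4, F#4 — each down a 3rd from the last.
Extending down a 3rd: D4 → B3.
Statement 5 starts on B3 and keeps the same diatonic contour: B3 A3 E4 C#4 A3 C#4 E4.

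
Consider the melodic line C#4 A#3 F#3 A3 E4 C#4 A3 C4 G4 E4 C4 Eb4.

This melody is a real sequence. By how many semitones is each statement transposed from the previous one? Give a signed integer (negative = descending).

3

Unit = 4 notes; the statements start on C#4, E4, G4, moving up a 3rd each time.
C#4→E4 is 64 − 61 = 3 semitones.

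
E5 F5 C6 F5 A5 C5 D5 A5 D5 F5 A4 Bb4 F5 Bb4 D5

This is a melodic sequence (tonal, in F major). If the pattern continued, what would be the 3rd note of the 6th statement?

G4

With 5-note cells, note 3 of each statement runs C6, A5, F5.
Carrying that down a 3rd forward: D5 → Bb4 → G4.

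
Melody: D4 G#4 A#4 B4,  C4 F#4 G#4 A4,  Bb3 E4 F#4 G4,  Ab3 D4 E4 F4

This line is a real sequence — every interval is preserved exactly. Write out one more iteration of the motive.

Gb3 C4 D4 Eb4

With a 4-note motive the entries are D4, C4, Bb3, Ab3, each down a 2nd from the previous.
Statement 5 starts on Gb3 and keeps the same exact contour: Gb3 C4 D4 Eb4.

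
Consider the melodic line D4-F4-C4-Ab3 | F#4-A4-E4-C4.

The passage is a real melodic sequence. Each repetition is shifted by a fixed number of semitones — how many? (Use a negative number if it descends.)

Unit = 4 notes; the statements start on D4, F#4, moving up a 3rd each time.
D4 to F#4 spans +4 semitones.

4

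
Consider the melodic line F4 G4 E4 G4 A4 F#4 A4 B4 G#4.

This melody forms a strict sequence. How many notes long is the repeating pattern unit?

There are 9 notes; a 3-note unit gives 3 cells:
F4 G4 E4 | G4 A4 F#4 | A4 B4 G#4
That's a consistent up a 2nd shift per cell, and no other grouping gives one.

3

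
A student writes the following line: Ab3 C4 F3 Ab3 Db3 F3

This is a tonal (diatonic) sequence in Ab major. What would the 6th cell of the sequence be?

Eb2 G2

Unit = 2 notes; the statements start on Ab3, F3, Db3, moving down a 3rd each time.
Carrying on: Bb2 → G2 → Eb2.
Statement 6 starts on Eb2 and keeps the same diatonic contour: Eb2 G2.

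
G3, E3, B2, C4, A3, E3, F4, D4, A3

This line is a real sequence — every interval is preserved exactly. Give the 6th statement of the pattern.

With a 3-note motive the entries are G3, C4, F4, each up a 4th from the previous.
Continuing the starts: Bb4 → Eb5 → Ab5.
Statement 6 starts on Ab5 and keeps the same exact contour: Ab5 F5 C5.

Ab5 F5 C5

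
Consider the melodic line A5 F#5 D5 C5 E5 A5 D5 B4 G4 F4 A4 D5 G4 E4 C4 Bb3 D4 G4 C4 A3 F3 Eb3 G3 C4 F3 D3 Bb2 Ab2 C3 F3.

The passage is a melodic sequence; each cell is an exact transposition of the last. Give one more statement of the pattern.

Bb2 G2 Eb2 Db2 F2 Bb2

With a 6-note motive the entries are A5, D5, G4, C4, F3, each down a 5th from the previous.
So cell 6 is Bb2 G2 Eb2 Db2 F2 Bb2.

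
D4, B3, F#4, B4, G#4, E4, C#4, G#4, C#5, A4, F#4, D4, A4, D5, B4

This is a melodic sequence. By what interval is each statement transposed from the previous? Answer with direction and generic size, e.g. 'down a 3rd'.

up a 2nd

Unit = 5 notes; the statements start on D4, E4, F#4, moving up a 2nd each time.
From D4 to E4: up a 2nd.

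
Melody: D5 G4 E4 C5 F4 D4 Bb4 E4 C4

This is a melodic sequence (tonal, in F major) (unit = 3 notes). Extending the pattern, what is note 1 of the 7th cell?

E4

The unit is 3 notes. Position-1 pitches of the 3 shown cells: D5, C5, Bb4.
Carrying that down a 2nd forward: A4 → G4 → F4 → E4.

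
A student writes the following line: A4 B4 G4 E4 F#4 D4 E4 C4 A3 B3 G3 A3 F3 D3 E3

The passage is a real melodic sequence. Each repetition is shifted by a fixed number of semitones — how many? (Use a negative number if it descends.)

With a 5-note motive the entries are A4, D4, G3, each down a 5th from the previous.
A4 to D4 spans -7 semitones.

-7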